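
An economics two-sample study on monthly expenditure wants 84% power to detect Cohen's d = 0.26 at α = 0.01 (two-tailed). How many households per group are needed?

z_{α/2} = 2.576, z_β = Φ⁻¹(0.84) = 0.994. For small effect (d = 0.26): n per group = 2(z_{α/2} + z_β)²/d² = 2(2.576 + 0.994)²/0.26² = 377.1 → 378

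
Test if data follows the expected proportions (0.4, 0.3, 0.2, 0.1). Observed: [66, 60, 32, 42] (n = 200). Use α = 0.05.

Expected: [80.0, 60.0, 40.0, 20.0]. χ² = 28.25. df = 3, critical = 7.815. Reject H₀.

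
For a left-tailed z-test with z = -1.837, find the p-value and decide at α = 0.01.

p = P(Z < -1.837) = Φ(-1.837) ≈ 0.0331. Since p ≥ 0.01, fail to reject H₀ (not significant) at α = 0.01.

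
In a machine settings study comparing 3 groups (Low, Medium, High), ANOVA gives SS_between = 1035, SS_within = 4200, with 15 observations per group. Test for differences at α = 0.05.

df_between = 2, df_within = 42. F = MS_between/MS_within = 517.5/100.0 = 5.175. F_crit ≈ 3.22. Reject H₀. At least one mean differs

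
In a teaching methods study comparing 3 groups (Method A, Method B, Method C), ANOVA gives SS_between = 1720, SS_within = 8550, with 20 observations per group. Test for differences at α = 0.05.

df_between = 2, df_within = 57. F = MS_between/MS_within = 860.0/150.0 = 5.733. F_crit ≈ 3.159. Reject H₀. At least one mean differs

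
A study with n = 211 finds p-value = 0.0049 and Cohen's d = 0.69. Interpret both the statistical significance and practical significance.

Statistically significant (p = 0.0049 < 0.05). Cohen's d = 0.69 indicates a medium effect size. Both statistical and practical significance should be considered.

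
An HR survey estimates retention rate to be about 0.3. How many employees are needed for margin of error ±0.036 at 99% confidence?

n = z²p(1-p)/E² = 2.576²×0.3×0.7/0.036² = 1075.2 → n = 1076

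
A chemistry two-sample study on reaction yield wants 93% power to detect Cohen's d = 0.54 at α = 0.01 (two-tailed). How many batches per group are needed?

z_{α/2} = 2.576, z_β = Φ⁻¹(0.93) = 1.476. For medium effect (d = 0.54): n per group = 2(z_{α/2} + z_β)²/d² = 2(2.576 + 1.476)²/0.54² = 112.6 → 113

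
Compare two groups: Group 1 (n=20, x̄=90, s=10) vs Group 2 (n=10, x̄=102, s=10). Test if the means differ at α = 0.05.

Pooled sp = 10.0. t = -3.098, df = 28. Critical t = ±2.048. Reject H₀.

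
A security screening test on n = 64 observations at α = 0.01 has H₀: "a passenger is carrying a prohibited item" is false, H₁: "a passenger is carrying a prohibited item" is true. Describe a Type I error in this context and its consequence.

Type I error: rejecting H₀ when it is true — concluding that a passenger is carrying a prohibited item when in fact it is not. Consequence: detaining an innocent passenger — delay and inconvenience.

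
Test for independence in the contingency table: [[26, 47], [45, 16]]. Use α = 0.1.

χ² = 19.42. df = 1, critical = 2.706. Reject H₀. Variables are dependent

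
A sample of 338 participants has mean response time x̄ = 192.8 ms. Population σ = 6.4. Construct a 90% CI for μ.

CI = x̄ ± z*(σ/√n) = 192.8 ± 1.645(6.4/√338) = 192.8 ± 0.57 = (192.23, 193.37)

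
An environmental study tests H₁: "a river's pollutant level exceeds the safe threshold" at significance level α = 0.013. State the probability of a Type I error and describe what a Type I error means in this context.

P(Type I error) = α = 0.013. A Type I error is rejecting H₀ when H₀ is actually true (false positive) — here, concluding that a river's pollutant level exceeds the safe threshold when in fact this is not the case. Consequence: shutting down a compliant factory unnecessarily.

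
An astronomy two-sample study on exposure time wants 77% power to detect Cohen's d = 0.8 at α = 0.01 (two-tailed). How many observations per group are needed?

z_{α/2} = 2.576, z_β = Φ⁻¹(0.77) = 0.739. For large effect (d = 0.8): n per group = 2(z_{α/2} + z_β)²/d² = 2(2.576 + 0.739)²/0.8² = 34.3 → 35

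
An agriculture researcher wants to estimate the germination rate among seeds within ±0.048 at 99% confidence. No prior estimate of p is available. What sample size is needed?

Conservative approach: use p = 0.5 (maximizes p(1-p) = 0.25). n = z²(0.25)/E² = 2.576²×0.25/0.048² = 720.03 → n = 721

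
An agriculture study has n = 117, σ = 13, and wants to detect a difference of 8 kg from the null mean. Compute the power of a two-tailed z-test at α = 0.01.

SE = σ/√n = 13/√117 = 1.202. Non-centrality λ = d/SE = 8/1.202 = 6.656. Power ≈ Φ(λ - z_{α/2}) = Φ(6.656 - 2.576) = Φ(4.08) = 1.0.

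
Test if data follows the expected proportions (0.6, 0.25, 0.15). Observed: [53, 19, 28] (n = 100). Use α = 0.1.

Expected: [60.0, 25.0, 15.0]. χ² = 13.523. df = 2, critical = 4.605. Reject H₀.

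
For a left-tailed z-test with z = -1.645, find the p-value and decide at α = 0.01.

p = P(Z < -1.645) = Φ(-1.645) ≈ 0.05. Since p ≥ 0.01, fail to reject H₀ (not significant) at α = 0.01.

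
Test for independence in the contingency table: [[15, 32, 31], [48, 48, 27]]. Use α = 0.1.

χ² = 11.251. df = 2, critical = 4.605. Reject H₀. Variables are dependent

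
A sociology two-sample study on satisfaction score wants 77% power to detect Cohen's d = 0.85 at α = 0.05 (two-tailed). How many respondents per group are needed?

z_{α/2} = 1.96, z_β = Φ⁻¹(0.77) = 0.739. For large effect (d = 0.85): n per group = 2(z_{α/2} + z_β)²/d² = 2(1.96 + 0.739)²/0.85² = 20.2 → 21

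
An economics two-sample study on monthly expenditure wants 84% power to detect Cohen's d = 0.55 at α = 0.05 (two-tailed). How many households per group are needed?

z_{α/2} = 1.96, z_β = Φ⁻¹(0.84) = 0.994. For medium effect (d = 0.55): n per group = 2(z_{α/2} + z_β)²/d² = 2(1.96 + 0.994)²/0.55² = 57.7 → 58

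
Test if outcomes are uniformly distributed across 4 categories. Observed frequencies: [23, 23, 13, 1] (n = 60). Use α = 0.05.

Expected = 15 each. χ² = Σ(O-E)²/E = 21.867. df = 3, critical value = 7.815. Reject H₀.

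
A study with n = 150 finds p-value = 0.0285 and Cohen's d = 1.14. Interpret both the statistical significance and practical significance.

Statistically significant (p = 0.0285 < 0.05). Cohen's d = 1.14 indicates a large effect size. Both statistical and practical significance should be considered.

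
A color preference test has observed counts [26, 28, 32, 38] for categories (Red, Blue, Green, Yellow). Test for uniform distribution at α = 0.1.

Expected = 31 each. χ² = Σ(O-E)²/E = 2.71. df = 3, critical value = 6.251. Fail to reject H₀.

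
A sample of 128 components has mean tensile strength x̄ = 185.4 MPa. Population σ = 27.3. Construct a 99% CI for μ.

CI = x̄ ± z*(σ/√n) = 185.4 ± 2.576(27.3/√128) = 185.4 ± 6.22 = (179.18, 191.62)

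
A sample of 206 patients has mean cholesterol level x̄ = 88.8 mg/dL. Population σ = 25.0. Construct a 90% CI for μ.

CI = x̄ ± z*(σ/√n) = 88.8 ± 1.645(25.0/√206) = 88.8 ± 2.87 = (85.93, 91.67)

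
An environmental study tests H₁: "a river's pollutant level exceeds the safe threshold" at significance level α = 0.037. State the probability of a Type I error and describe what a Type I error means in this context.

P(Type I error) = α = 0.037. A Type I error is rejecting H₀ when H₀ is actually true (false positive) — here, concluding that a river's pollutant level exceeds the safe threshold when in fact this is not the case. Consequence: shutting down a compliant factory unnecessarily.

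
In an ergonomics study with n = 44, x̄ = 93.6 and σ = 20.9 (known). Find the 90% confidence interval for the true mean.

CI = x̄ ± z*(σ/√n) = 93.6 ± 1.645(20.9/√44) = 93.6 ± 5.18 = (88.42, 98.78)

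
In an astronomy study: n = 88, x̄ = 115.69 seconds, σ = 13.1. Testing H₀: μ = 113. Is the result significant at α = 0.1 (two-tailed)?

z = (115.69 - 113)/(13.1/√88) = 1.926. Since |z| > 1.645, significant at α = 0.1.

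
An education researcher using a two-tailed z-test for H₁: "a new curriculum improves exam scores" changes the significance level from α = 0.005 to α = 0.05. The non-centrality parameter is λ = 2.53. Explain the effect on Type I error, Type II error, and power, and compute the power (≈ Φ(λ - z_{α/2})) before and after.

Increasing α from 0.005 to 0.05:
• Type I error rate increases (α is the Type I rate by definition).
• Critical value moves from z_{α/2} = 2.807 to 1.96, so power = Φ(λ - z_{α/2}) goes from Φ(2.53 - 2.807) = 0.391 to Φ(2.53 - 1.96) = 0.716.
• Type II error rate β = 1 - power therefore decreases (0.609 → 0.284).
Appropriate when false negatives are costly — here, keeping the old curriculum when the new one would have helped students.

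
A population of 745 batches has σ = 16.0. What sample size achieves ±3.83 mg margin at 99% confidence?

Without FPC: n₀ = (2.576×16.0/3.83)² = 115.807. With FPC: n = n₀N/(n₀+N-1) = 100.3 → n = 101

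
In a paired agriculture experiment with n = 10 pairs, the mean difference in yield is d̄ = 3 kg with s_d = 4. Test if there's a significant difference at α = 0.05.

t = d̄/(s_d/√n) = 3/(4/√10) = 2.372. df = 9, critical t = ±2.262. Reject H₀.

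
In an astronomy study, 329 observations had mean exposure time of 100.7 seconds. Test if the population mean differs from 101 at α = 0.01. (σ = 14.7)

z = (x̄ - μ₀)/(σ/√n) = (100.7 - 101)/(14.7/√329) = -0.37. Critical value: ±2.576. Since |-0.37| ≤ 2.576, Fail to reject H₀.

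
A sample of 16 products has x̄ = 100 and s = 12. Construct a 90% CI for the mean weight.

CI = x̄ ± t*(s/√n) = 100 ± 1.753(12/√16) = (94.74, 105.26)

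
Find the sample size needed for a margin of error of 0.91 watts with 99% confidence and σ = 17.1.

n = (z*σ/E)² = (2.576×17.1/0.91)² = 2343.2 → n = 2344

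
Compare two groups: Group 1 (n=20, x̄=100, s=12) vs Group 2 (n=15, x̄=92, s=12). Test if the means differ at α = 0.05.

Pooled sp = 12.0. t = 1.952, df = 33. Critical t = ±2.035. Fail to reject H₀.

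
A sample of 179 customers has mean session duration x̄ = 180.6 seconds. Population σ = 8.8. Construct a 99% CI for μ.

CI = x̄ ± z*(σ/√n) = 180.6 ± 2.576(8.8/√179) = 180.6 ± 1.69 = (178.91, 182.29)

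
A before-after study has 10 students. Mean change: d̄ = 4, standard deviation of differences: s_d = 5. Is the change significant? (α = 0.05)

t = d̄/(s_d/√n) = 4/(5/√10) = 2.53. df = 9, critical t = ±2.262. Reject H₀.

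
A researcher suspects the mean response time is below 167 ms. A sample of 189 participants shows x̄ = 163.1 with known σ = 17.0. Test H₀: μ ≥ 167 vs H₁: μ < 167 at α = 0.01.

z = -3.154. Critical value: -2.33. Reject H₀.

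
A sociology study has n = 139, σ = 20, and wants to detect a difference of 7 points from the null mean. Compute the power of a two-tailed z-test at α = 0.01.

SE = σ/√n = 20/√139 = 1.696. Non-centrality λ = d/SE = 7/1.696 = 4.126. Power ≈ Φ(λ - z_{α/2}) = Φ(4.126 - 2.576) = Φ(1.55) = 0.939.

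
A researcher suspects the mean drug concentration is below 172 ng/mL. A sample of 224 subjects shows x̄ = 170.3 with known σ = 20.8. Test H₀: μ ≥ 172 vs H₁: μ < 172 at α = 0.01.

z = -1.223. Critical value: -2.33. Fail to reject H₀.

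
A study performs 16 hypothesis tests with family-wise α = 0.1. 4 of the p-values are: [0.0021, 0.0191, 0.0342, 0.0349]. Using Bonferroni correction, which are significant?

Bonferroni α = 0.1/16 = 0.00625. Significant p-values: [0.0021]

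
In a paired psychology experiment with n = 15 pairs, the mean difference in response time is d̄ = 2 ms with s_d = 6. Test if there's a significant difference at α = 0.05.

t = d̄/(s_d/√n) = 2/(6/√15) = 1.291. df = 14, critical t = ±2.145. Fail to reject H₀.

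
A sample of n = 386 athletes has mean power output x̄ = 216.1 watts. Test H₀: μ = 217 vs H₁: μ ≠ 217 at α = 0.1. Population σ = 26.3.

z = (x̄ - μ₀)/(σ/√n) = (216.1 - 217)/(26.3/√386) = -0.672. Critical value: ±1.645. Since |-0.672| ≤ 1.645, Fail to reject H₀.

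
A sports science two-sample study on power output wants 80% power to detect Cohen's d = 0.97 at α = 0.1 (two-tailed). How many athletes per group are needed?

z_{α/2} = 1.645, z_β = Φ⁻¹(0.8) = 0.842. For large effect (d = 0.97): n per group = 2(z_{α/2} + z_β)²/d² = 2(1.645 + 0.842)²/0.97² = 13.1 → 14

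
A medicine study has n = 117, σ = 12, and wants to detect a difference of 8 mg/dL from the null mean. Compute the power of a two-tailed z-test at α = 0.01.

SE = σ/√n = 12/√117 = 1.109. Non-centrality λ = d/SE = 8/1.109 = 7.211. Power ≈ Φ(λ - z_{α/2}) = Φ(7.211 - 2.576) = Φ(4.635) = 1.0.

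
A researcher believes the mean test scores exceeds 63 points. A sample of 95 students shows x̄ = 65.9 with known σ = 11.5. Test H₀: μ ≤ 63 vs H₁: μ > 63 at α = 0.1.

z = 2.458. Critical value: 1.28. Reject H₀.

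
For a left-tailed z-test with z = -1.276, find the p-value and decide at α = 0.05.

p = P(Z < -1.276) = Φ(-1.276) ≈ 0.101. Since p ≥ 0.05, fail to reject H₀ (not significant) at α = 0.05.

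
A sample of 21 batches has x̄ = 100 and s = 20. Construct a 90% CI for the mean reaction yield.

CI = x̄ ± t*(s/√n) = 100 ± 1.725(20/√21) = (92.47, 107.53)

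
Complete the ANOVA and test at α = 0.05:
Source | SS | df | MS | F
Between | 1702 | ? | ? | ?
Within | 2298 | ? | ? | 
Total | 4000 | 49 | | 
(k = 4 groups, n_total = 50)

df_between = 3, df_within = 46. MS_between = 567.33, MS_within = 49.96. F = 11.357, F_crit ≈ 2.807. Reject H₀.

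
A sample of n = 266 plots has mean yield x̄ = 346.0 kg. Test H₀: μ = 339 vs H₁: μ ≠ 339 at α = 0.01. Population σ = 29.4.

z = (x̄ - μ₀)/(σ/√n) = (346.0 - 339)/(29.4/√266) = 3.883. Critical value: ±2.576. Since |3.883| > 2.576, Reject H₀.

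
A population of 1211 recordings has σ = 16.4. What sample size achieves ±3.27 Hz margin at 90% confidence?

Without FPC: n₀ = (1.645×16.4/3.27)² = 68.065. With FPC: n = n₀N/(n₀+N-1) = 64.5 → n = 65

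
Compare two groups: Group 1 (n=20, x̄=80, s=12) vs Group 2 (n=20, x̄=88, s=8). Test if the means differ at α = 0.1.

Pooled sp = 10.2. t = -2.481, df = 38. Critical t = ±1.686. Reject H₀.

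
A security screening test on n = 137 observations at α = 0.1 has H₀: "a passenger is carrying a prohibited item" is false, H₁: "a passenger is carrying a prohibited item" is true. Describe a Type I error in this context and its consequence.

Type I error: rejecting H₀ when it is true — concluding that a passenger is carrying a prohibited item when in fact it is not. Consequence: detaining an innocent passenger — delay and inconvenience.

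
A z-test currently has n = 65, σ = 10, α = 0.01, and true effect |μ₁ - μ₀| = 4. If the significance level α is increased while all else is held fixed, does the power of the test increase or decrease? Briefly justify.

Power increases: a larger α lowers the critical value, so more of the H₁ sampling distribution falls in the rejection region.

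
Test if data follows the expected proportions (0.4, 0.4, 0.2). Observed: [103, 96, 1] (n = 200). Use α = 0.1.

Expected: [80.0, 80.0, 40.0]. χ² = 47.837. df = 2, critical = 4.605. Reject H₀.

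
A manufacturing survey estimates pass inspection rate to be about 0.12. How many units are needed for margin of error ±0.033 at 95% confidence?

n = z²p(1-p)/E² = 1.96²×0.12×0.88/0.033² = 372.5 → n = 373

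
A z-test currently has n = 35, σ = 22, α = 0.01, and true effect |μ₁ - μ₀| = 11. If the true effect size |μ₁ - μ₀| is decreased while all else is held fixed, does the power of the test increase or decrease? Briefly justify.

Power decreases: a smaller true effect decreases the non-centrality λ = |μ₁ - μ₀|/(σ/√n).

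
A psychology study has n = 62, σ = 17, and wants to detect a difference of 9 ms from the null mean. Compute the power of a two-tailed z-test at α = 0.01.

SE = σ/√n = 17/√62 = 2.159. Non-centrality λ = d/SE = 9/2.159 = 4.169. Power ≈ Φ(λ - z_{α/2}) = Φ(4.169 - 2.576) = Φ(1.593) = 0.944.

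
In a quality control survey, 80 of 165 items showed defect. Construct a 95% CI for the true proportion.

p̂ = 0.485. CI = p̂ ± z*√(p̂(1-p̂)/n) = (0.409, 0.561)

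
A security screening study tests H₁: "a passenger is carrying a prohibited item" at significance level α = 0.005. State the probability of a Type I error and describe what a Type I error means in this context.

P(Type I error) = α = 0.005. A Type I error is rejecting H₀ when H₀ is actually true (false positive) — here, concluding that a passenger is carrying a prohibited item when in fact this is not the case. Consequence: detaining an innocent passenger — delay and inconvenience.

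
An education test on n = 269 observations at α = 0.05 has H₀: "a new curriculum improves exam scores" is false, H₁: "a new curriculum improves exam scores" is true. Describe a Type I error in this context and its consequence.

Type I error: rejecting H₀ when it is true — concluding that a new curriculum improves exam scores when in fact it is not. Consequence: adopting a curriculum that gives no real benefit — disruption for nothing.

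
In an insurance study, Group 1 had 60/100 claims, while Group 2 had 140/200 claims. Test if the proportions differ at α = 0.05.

p̂₁ = 0.6, p̂₂ = 0.7, pooled p̂ = 0.667. z = -1.732. Critical: ±1.96. Fail to reject H₀.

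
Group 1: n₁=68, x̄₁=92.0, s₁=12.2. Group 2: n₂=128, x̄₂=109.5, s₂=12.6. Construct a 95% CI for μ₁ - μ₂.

Difference = -17.5. SE = √(12.2²/68 + 12.6²/128) = 1.852. CI = (-21.13, -13.87)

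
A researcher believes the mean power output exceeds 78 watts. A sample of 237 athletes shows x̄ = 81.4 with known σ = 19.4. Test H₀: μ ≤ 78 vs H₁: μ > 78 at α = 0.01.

z = 2.698. Critical value: 2.33. Reject H₀.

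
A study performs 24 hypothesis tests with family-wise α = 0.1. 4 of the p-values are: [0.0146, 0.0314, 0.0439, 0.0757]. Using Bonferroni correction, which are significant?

Bonferroni α = 0.1/24 = 0.00417. None of the given p-values are significant.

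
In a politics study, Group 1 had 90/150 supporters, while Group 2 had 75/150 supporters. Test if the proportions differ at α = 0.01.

p̂₁ = 0.6, p̂₂ = 0.5, pooled p̂ = 0.55. z = 1.741. Critical: ±2.576. Fail to reject H₀.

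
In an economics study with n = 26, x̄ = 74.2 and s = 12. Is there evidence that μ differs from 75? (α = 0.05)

t = (x̄ - μ₀)/(s/√n) = (74.2 - 75)/(12/√26) = -0.34. df = 25, critical t = ±2.06. Fail to reject H₀.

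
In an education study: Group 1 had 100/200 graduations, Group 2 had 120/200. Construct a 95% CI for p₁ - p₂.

p̂₁ = 0.5, p̂₂ = 0.6. Difference = -0.1. CI = (-0.197, -0.003)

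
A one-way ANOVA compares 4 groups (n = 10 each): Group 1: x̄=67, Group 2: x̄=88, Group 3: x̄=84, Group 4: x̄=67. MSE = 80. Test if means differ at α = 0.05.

Grand mean = 76.5. SS_between = 3690.0, MS_between = 1230.0. F = 15.375, F_crit ≈ 2.866. Reject H₀.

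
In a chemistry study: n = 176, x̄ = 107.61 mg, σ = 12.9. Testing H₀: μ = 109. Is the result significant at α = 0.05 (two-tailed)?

z = (107.61 - 109)/(12.9/√176) = -1.429. Since |z| ≤ 1.96, not significant at α = 0.05.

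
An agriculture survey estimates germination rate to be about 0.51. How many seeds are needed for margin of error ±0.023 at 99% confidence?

n = z²p(1-p)/E² = 2.576²×0.51×0.49/0.023² = 3134.7 → n = 3135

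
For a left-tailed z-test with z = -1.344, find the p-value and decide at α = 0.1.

p = P(Z < -1.344) = Φ(-1.344) ≈ 0.0895. Since p < 0.1, reject H₀ (significant) at α = 0.1.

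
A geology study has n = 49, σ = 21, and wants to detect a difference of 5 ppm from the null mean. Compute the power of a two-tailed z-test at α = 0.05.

SE = σ/√n = 21/√49 = 3.0. Non-centrality λ = d/SE = 5/3.0 = 1.667. Power ≈ Φ(λ - z_{α/2}) = Φ(1.667 - 1.96) = Φ(-0.293) = 0.385.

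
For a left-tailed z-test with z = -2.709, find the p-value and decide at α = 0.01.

p = P(Z < -2.709) = Φ(-2.709) ≈ 0.0034. Since p < 0.01, reject H₀ (significant) at α = 0.01.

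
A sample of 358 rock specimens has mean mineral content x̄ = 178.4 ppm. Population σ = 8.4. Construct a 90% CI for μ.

CI = x̄ ± z*(σ/√n) = 178.4 ± 1.645(8.4/√358) = 178.4 ± 0.73 = (177.67, 179.13)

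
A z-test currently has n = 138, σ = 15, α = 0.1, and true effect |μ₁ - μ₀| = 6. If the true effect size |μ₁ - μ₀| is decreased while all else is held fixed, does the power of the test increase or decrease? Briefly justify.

Power decreases: a smaller true effect decreases the non-centrality λ = |μ₁ - μ₀|/(σ/√n).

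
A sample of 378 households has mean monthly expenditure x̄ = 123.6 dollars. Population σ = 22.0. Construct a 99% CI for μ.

CI = x̄ ± z*(σ/√n) = 123.6 ± 2.576(22.0/√378) = 123.6 ± 2.91 = (120.69, 126.51)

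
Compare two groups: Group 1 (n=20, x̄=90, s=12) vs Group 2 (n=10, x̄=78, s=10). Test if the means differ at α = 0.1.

Pooled sp = 11.4. t = 2.719, df = 28. Critical t = ±1.701. Reject H₀.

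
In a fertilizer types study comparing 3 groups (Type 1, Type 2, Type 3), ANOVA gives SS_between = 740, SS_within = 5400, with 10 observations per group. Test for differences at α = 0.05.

df_between = 2, df_within = 27. F = MS_between/MS_within = 370.0/200.0 = 1.85. F_crit ≈ 3.354. Fail to reject H₀.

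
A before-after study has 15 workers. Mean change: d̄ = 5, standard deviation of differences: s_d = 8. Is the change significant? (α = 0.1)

t = d̄/(s_d/√n) = 5/(8/√15) = 2.421. df = 14, critical t = ±1.761. Reject H₀.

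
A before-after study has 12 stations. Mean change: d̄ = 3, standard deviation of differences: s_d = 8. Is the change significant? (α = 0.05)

t = d̄/(s_d/√n) = 3/(8/√12) = 1.299. df = 11, critical t = ±2.201. Fail to reject H₀.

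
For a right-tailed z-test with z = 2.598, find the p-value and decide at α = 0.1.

p = P(Z > 2.598) = 1 - Φ(2.598) ≈ 0.0047. Since p < 0.1, reject H₀ (significant) at α = 0.1.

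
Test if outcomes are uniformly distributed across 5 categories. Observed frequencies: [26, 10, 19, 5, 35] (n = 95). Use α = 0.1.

Expected = 19 each. χ² = Σ(O-E)²/E = 30.632. df = 4, critical value = 7.779. Reject H₀.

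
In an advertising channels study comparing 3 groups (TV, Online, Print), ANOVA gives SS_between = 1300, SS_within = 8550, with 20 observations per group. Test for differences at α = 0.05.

df_between = 2, df_within = 57. F = MS_between/MS_within = 650.0/150.0 = 4.333. F_crit ≈ 3.159. Reject H₀. At least one mean differs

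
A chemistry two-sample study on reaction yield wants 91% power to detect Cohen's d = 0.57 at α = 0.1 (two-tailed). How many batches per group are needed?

z_{α/2} = 1.645, z_β = Φ⁻¹(0.91) = 1.341. For medium effect (d = 0.57): n per group = 2(z_{α/2} + z_β)²/d² = 2(1.645 + 1.341)²/0.57² = 54.9 → 55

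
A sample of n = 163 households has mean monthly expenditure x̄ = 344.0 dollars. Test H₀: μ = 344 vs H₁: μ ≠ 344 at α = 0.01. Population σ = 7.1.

z = (x̄ - μ₀)/(σ/√n) = (344.0 - 344)/(7.1/√163) = 0.0. Critical value: ±2.576. Since |0.0| ≤ 2.576, Fail to reject H₀.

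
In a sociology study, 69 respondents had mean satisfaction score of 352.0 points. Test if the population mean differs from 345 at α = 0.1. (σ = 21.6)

z = (x̄ - μ₀)/(σ/√n) = (352.0 - 345)/(21.6/√69) = 2.692. Critical value: ±1.645. Since |2.692| > 1.645, Reject H₀.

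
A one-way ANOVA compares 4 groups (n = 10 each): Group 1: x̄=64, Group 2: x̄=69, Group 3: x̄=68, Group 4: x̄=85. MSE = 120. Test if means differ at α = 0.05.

Grand mean = 71.5. SS_between = 2570.0, MS_between = 856.67. F = 7.139, F_crit ≈ 2.866. Reject H₀.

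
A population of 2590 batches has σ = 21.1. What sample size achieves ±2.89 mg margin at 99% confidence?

Without FPC: n₀ = (2.576×21.1/2.89)² = 353.721. With FPC: n = n₀N/(n₀+N-1) = 311.3 → n = 312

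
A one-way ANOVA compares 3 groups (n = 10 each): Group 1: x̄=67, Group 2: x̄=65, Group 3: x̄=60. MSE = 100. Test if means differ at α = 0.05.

Grand mean = 64.0. SS_between = 260.0, MS_between = 130.0. F = 1.3, F_crit ≈ 3.354. Fail to reject H₀.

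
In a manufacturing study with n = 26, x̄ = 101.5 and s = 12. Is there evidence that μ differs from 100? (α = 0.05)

t = (x̄ - μ₀)/(s/√n) = (101.5 - 100)/(12/√26) = 0.637. df = 25, critical t = ±2.06. Fail to reject H₀.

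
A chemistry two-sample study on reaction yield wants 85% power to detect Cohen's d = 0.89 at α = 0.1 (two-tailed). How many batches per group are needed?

z_{α/2} = 1.645, z_β = Φ⁻¹(0.85) = 1.036. For large effect (d = 0.89): n per group = 2(z_{α/2} + z_β)²/d² = 2(1.645 + 1.036)²/0.89² = 18.1 → 19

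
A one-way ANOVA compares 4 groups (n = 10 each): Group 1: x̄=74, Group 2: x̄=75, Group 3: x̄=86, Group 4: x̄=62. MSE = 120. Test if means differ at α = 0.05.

Grand mean = 74.25. SS_between = 2887.5, MS_between = 962.5. F = 8.021, F_crit ≈ 2.866. Reject H₀.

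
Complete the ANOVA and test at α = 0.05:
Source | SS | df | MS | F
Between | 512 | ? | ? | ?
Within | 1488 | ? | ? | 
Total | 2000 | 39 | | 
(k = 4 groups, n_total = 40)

df_between = 3, df_within = 36. MS_between = 170.67, MS_within = 41.33. F = 4.129, F_crit ≈ 2.866. Reject H₀.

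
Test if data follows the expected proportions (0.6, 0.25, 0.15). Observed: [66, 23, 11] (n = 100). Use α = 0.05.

Expected: [60.0, 25.0, 15.0]. χ² = 1.827. df = 2, critical = 5.991. Fail to reject H₀.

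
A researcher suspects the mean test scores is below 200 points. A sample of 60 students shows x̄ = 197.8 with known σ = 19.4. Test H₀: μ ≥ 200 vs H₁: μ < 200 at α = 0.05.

z = -0.878. Critical value: -1.645. Fail to reject H₀.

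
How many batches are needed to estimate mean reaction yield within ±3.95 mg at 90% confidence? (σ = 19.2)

n = (z*σ/E)² = (1.645×19.2/3.95)² = 63.9 → n = 64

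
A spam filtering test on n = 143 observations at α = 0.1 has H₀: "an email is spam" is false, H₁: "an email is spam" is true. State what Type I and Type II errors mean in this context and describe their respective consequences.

Type I (false positive): concluding that an email is spam when it is not — a legitimate email is sent to the spam folder and the user misses it. Type II (false negative): failing to conclude that an email is spam when it is — a spam email lands in the inbox. Which is costlier depends on domain priorities and is a judgement call rather than a statistical fact.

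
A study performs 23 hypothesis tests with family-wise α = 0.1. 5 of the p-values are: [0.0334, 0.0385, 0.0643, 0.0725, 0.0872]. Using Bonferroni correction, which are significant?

Bonferroni α = 0.1/23 = 0.00435. None of the given p-values are significant.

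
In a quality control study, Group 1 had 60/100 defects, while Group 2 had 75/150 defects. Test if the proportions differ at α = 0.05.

p̂₁ = 0.6, p̂₂ = 0.5, pooled p̂ = 0.54. z = 1.554. Critical: ±1.96. Fail to reject H₀.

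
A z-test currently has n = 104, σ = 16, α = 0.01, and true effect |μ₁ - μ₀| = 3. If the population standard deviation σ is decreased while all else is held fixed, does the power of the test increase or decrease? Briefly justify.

Power increases: a smaller σ shrinks the standard error σ/√n, moving the sampling distribution under H₁ further from the critical value.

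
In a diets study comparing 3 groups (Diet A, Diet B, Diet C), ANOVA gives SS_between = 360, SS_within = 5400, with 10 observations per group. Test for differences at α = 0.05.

df_between = 2, df_within = 27. F = MS_between/MS_within = 180.0/200.0 = 0.9. F_crit ≈ 3.354. Fail to reject H₀.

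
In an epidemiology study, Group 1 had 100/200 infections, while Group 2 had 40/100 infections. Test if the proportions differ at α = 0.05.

p̂₁ = 0.5, p̂₂ = 0.4, pooled p̂ = 0.467. z = 1.637. Critical: ±1.96. Fail to reject H₀.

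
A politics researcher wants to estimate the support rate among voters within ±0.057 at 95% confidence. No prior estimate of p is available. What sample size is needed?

Conservative approach: use p = 0.5 (maximizes p(1-p) = 0.25). n = z²(0.25)/E² = 1.96²×0.25/0.057² = 295.6 → n = 296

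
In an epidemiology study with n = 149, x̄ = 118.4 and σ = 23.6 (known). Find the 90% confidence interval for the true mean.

CI = x̄ ± z*(σ/√n) = 118.4 ± 1.645(23.6/√149) = 118.4 ± 3.18 = (115.22, 121.58)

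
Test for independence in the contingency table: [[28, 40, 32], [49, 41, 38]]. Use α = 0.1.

χ² = 2.858. df = 2, critical = 4.605. Fail to reject H₀. No evidence of dependence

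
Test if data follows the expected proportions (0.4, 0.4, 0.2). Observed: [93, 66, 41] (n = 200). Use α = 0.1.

Expected: [80.0, 80.0, 40.0]. χ² = 4.588. df = 2, critical = 4.605. Fail to reject H₀.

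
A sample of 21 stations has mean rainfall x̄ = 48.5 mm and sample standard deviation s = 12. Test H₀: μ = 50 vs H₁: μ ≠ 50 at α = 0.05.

t = (x̄ - μ₀)/(s/√n) = (48.5 - 50)/(12/√21) = -0.573. df = 20, critical t = ±2.086. Fail to reject H₀.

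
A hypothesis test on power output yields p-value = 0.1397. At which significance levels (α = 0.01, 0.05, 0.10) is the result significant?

p = 0.1397. Not significant at any of the given levels.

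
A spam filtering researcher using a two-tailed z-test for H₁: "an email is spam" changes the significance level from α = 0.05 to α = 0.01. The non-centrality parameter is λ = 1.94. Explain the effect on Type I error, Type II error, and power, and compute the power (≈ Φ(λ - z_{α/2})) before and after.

Decreasing α from 0.05 to 0.01:
• Type I error rate decreases (α is the Type I rate by definition).
• Critical value moves from z_{α/2} = 1.96 to 2.576, so power = Φ(λ - z_{α/2}) goes from Φ(1.94 - 1.96) = 0.492 to Φ(1.94 - 2.576) = 0.262.
• Type II error rate β = 1 - power therefore increases (0.508 → 0.738).
Appropriate when false positives are costly — here, a legitimate email is sent to the spam folder and the user misses it.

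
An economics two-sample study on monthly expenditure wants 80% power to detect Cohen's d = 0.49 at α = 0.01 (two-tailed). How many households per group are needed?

z_{α/2} = 2.576, z_β = Φ⁻¹(0.8) = 0.842. For small effect (d = 0.49): n per group = 2(z_{α/2} + z_β)²/d² = 2(2.576 + 0.842)²/0.49² = 97.3 → 98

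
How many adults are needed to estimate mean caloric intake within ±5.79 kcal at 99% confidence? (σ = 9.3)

n = (z*σ/E)² = (2.576×9.3/5.79)² = 17.1 → n = 18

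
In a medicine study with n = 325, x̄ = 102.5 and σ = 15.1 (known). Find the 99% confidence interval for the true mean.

CI = x̄ ± z*(σ/√n) = 102.5 ± 2.576(15.1/√325) = 102.5 ± 2.16 = (100.34, 104.66)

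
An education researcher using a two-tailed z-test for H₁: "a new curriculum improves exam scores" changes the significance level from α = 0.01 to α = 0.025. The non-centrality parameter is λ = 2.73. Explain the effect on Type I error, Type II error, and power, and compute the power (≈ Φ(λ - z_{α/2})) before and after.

Increasing α from 0.01 to 0.025:
• Type I error rate increases (α is the Type I rate by definition).
• Critical value moves from z_{α/2} = 2.576 to 2.241, so power = Φ(λ - z_{α/2}) goes from Φ(2.73 - 2.576) = 0.561 to Φ(2.73 - 2.241) = 0.688.
• Type II error rate β = 1 - power therefore decreases (0.439 → 0.312).
Appropriate when false negatives are costly — here, keeping the old curriculum when the new one would have helped students.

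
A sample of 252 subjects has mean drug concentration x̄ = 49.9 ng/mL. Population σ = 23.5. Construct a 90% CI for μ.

CI = x̄ ± z*(σ/√n) = 49.9 ± 1.645(23.5/√252) = 49.9 ± 2.44 = (47.46, 52.34)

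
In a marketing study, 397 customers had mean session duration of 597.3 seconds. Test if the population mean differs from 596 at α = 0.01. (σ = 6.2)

z = (x̄ - μ₀)/(σ/√n) = (597.3 - 596)/(6.2/√397) = 4.178. Critical value: ±2.576. Since |4.178| > 2.576, Reject H₀.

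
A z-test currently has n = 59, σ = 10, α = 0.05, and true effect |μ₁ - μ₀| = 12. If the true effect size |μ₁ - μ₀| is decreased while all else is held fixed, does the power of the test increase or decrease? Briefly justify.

Power decreases: a smaller true effect decreases the non-centrality λ = |μ₁ - μ₀|/(σ/√n).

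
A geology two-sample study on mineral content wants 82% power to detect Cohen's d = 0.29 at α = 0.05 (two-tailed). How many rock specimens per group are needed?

z_{α/2} = 1.96, z_β = Φ⁻¹(0.82) = 0.915. For small effect (d = 0.29): n per group = 2(z_{α/2} + z_β)²/d² = 2(1.96 + 0.915)²/0.29² = 196.6 → 197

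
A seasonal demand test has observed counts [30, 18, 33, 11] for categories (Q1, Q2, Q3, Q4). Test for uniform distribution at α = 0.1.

Expected = 23 each. χ² = Σ(O-E)²/E = 13.826. df = 3, critical value = 6.251. Reject H₀.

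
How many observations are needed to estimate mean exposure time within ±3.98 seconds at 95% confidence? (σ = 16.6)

n = (z*σ/E)² = (1.96×16.6/3.98)² = 66.8 → n = 67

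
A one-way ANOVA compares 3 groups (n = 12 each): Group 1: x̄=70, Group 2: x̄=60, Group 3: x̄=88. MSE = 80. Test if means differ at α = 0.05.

Grand mean = 72.67. SS_between = 4832.0, MS_between = 2416.0. F = 30.2, F_crit ≈ 3.285. Reject H₀.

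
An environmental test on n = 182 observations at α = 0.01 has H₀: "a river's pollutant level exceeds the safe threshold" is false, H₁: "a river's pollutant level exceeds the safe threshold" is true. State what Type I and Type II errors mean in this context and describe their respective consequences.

Type I (false positive): concluding that a river's pollutant level exceeds the safe threshold when it is not — shutting down a compliant factory unnecessarily. Type II (false negative): failing to conclude that a river's pollutant level exceeds the safe threshold when it is — allowing unsafe pollution to continue. Which is costlier depends on domain priorities and is a judgement call rather than a statistical fact.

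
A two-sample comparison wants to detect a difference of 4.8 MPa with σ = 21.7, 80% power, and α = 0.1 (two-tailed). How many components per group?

n per group = 2(z_α/2 + z_β)²σ²/d² = 2×(1.645 + 0.84)²×21.7²/4.8² = 252.4 → n = 253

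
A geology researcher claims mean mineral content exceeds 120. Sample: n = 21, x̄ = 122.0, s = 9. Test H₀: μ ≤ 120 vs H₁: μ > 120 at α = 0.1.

t = (122.0 - 120)/(9/√21) = 1.018, df = 20. Critical t = 1.325. Fail to reject H₀.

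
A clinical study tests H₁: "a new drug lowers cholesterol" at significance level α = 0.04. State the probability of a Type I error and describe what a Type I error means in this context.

P(Type I error) = α = 0.04. A Type I error is rejecting H₀ when H₀ is actually true (false positive) — here, concluding that a new drug lowers cholesterol when in fact this is not the case. Consequence: approving an ineffective drug — patients take a useless medication and may skip effective alternatives.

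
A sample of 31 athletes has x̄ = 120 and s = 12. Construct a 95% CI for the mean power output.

CI = x̄ ± t*(s/√n) = 120 ± 2.042(12/√31) = (115.6, 124.4)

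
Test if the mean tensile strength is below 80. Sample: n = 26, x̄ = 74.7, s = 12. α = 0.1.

t = (74.7 - 80)/(12/√26) = -2.252, df = 25. Critical t = -1.316. Reject H₀.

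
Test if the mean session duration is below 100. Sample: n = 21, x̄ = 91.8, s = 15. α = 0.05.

t = (91.8 - 100)/(15/√21) = -2.505, df = 20. Critical t = -1.725. Reject H₀.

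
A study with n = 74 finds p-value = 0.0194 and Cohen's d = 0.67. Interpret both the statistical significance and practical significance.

Statistically significant (p = 0.0194 < 0.05). Cohen's d = 0.67 indicates a medium effect size. Both statistical and practical significance should be considered.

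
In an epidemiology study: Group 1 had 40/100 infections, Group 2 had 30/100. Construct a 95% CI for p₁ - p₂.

p̂₁ = 0.4, p̂₂ = 0.3. Difference = 0.1. CI = (-0.031, 0.231)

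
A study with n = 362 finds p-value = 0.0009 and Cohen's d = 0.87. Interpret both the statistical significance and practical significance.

Statistically significant (p = 0.0009 < 0.05). Cohen's d = 0.87 indicates a large effect size. Both statistical and practical significance should be considered.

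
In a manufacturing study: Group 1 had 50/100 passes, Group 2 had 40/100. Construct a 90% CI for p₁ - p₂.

p̂₁ = 0.5, p̂₂ = 0.4. Difference = 0.1. CI = (-0.015, 0.215)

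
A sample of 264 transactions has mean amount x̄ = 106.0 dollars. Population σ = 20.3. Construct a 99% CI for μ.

CI = x̄ ± z*(σ/√n) = 106.0 ± 2.576(20.3/√264) = 106.0 ± 3.22 = (102.78, 109.22)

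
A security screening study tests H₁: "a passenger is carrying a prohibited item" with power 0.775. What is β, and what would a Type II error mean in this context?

β = 1 - power = 1 - 0.775 = 0.225. A Type II error is failing to reject H₀ when H₀ is false (false negative) — here, failing to conclude that a passenger is carrying a prohibited item when in fact it is true. Consequence: letting a prohibited item through — security breach.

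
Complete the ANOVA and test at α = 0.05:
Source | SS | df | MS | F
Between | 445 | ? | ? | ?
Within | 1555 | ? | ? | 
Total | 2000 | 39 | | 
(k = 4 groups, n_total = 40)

df_between = 3, df_within = 36. MS_between = 148.33, MS_within = 43.19. F = 3.434, F_crit ≈ 2.866. Reject H₀.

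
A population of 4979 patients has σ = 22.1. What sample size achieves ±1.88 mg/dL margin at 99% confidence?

Without FPC: n₀ = (2.576×22.1/1.88)² = 916.981. With FPC: n = n₀N/(n₀+N-1) = 774.5 → n = 775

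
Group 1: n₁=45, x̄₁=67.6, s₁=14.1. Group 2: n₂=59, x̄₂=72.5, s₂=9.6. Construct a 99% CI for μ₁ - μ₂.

Difference = -4.9. SE = √(14.1²/45 + 9.6²/59) = 2.445. CI = (-11.2, 1.4)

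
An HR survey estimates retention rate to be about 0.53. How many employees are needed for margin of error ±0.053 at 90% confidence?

n = z²p(1-p)/E² = 1.645²×0.53×0.47/0.053² = 240.0 → n = 240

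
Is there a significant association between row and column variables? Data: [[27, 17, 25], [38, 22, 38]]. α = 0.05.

χ² = 0.154. df = 2, critical = 5.991. Fail to reject H₀. No evidence of dependence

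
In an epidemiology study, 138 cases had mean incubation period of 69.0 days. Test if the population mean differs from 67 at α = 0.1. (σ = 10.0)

z = (x̄ - μ₀)/(σ/√n) = (69.0 - 67)/(10.0/√138) = 2.349. Critical value: ±1.645. Since |2.349| > 1.645, Reject H₀.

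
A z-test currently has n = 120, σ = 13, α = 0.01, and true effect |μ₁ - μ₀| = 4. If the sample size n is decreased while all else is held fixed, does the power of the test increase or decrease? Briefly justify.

Power decreases: a smaller n inflates the standard error σ/√n, pulling the sampling distribution under H₁ back toward the critical value.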